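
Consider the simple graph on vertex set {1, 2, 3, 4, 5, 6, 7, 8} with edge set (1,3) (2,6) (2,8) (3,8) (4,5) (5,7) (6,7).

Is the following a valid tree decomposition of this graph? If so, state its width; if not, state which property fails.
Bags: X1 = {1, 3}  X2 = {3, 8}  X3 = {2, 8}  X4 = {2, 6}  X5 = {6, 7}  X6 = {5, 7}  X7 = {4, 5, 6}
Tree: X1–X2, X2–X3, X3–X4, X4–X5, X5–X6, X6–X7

A tree decomposition must satisfy three properties: every vertex lies in some bag; for every edge, both endpoints lie together in some bag; and for every vertex, the bags containing it form a connected subtree. Here bags containing vertex 6 are not connected in the tree, so the decomposition is invalid.

No — bags containing vertex 6 are not connected in the tree.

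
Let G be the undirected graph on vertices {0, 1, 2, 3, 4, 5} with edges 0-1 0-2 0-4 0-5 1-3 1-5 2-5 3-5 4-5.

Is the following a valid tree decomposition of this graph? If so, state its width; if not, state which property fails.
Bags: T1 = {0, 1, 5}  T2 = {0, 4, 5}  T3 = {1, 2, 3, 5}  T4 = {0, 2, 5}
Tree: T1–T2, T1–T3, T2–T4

No — bags containing vertex 2 are not connected in the tree.

A tree decomposition must satisfy three properties: every vertex lies in some bag; for every edge, both endpoints lie together in some bag; and for every vertex, the bags containing it form a connected subtree. Here bags containing vertex 2 are not connected in the tree, so the decomposition is invalid.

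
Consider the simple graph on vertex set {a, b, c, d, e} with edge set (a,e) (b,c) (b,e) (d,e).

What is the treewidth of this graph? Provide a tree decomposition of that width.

The largest bag has 2 vertices, giving width 1; this decomposition certifies tw(G) ≤ 1. Any graph with an edge has treewidth ≥ 1, and G has the edge b–e. The upper and lower bounds meet at 1, so that is the treewidth.

Treewidth 1.
One such decomposition:
Bags: B1 = {b, e}  B2 = {b, c}  B3 = {a, e}  B4 = {d, e}
Tree: B1–B2, B1–B3, B1–B4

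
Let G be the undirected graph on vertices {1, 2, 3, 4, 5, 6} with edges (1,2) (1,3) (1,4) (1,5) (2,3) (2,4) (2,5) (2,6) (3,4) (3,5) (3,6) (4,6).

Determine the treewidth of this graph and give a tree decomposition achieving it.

Treewidth 3.
One such decomposition:
Bags: B1 = {1, 2, 3, 4}  B2 = {1, 2, 3, 5}  B3 = {2, 3, 4, 6}
Tree: B1–B2, B1–B3

The largest bag has 4 vertices, giving width 3; this decomposition certifies tw(G) ≤ 3. Conversely, {1, 2, 3, 4} is a clique of size 4, and the vertices of any clique must share a bag in every tree decomposition; so some bag has ≥ 4 vertices and tw(G) ≥ 3. Hence tw(G) = 3 exactly.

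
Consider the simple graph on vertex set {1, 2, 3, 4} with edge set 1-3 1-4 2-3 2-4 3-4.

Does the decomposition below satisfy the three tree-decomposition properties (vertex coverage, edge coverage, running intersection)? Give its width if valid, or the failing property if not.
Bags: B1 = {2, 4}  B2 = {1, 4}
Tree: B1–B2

A tree decomposition must satisfy three properties: every vertex lies in some bag; for every edge, both endpoints lie together in some bag; and for every vertex, the bags containing it form a connected subtree. Here vertex 3 appears in no bag, so the decomposition is invalid.

No — vertex 3 appears in no bag.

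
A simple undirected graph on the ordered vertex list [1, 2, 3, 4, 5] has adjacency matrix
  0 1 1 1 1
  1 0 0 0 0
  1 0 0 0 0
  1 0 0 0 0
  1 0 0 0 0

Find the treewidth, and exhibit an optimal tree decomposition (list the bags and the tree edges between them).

Treewidth 1.
One optimal decomposition is:
Bags: B1 = {1, 5}  B2 = {1, 4}  B3 = {1, 3}  B4 = {1, 2}
Tree: B1–B2, B1–B3, B1–B4

The largest bag has 2 vertices, giving width 1; this decomposition certifies tw(G) ≤ 1. Any graph with an edge has treewidth ≥ 1, and G has the edge 5–1. Therefore the treewidth is 1.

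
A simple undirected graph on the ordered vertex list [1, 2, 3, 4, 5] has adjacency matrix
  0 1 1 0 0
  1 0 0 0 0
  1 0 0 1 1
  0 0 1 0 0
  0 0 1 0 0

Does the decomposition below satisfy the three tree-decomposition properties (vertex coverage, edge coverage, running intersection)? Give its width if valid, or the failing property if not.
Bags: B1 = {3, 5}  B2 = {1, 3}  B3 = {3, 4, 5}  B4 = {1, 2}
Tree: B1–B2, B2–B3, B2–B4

No — bags containing vertex 5 are not connected in the tree.

A tree decomposition must satisfy three properties: every vertex lies in some bag; for every edge, both endpoints lie together in some bag; and for every vertex, the bags containing it form a connected subtree. Here bags containing vertex 5 are not connected in the tree, so the decomposition is invalid.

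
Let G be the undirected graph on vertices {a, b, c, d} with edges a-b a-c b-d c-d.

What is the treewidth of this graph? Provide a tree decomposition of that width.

Every bag has size at most 3, so the width is 3 − 1 = 2 and tw(G) ≤ 2. For the lower bound, G contains the cycle d–c–a–b–d, so G is not a forest; only forests have treewidth ≤ 1, hence tw(G) ≥ 2. Combining the bounds, tw(G) = 2.

Treewidth 2.
Bags: B1 = {a, c, d}  B2 = {a, b, d}
Tree: B1–B2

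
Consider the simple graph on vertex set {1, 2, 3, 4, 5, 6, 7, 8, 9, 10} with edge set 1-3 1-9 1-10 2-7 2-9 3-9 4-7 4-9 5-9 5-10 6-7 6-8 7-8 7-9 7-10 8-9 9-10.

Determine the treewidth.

2

A width-2 tree decomposition is:
Bags: B1 = {7, 9, 10}  B2 = {5, 9, 10}  B3 = {1, 9, 10}  B4 = {7, 8, 9}  B5 = {6, 7, 8}  B6 = {4, 7, 9}  B7 = {2, 7, 9}  B8 = {1, 3, 9}
Tree: B1–B2, B2–B3, B1–B4, B4–B5, B4–B6, B6–B7, B3–B8
Each bag holds 3 vertices, so the decomposition has width 2, which upper-bounds the treewidth. For the lower bound, the 3 vertices {1, 9, 10} are pairwise adjacent, and any tree decomposition puts a clique entirely inside one bag — forcing width ≥ 2. Combining the bounds, tw(G) = 2.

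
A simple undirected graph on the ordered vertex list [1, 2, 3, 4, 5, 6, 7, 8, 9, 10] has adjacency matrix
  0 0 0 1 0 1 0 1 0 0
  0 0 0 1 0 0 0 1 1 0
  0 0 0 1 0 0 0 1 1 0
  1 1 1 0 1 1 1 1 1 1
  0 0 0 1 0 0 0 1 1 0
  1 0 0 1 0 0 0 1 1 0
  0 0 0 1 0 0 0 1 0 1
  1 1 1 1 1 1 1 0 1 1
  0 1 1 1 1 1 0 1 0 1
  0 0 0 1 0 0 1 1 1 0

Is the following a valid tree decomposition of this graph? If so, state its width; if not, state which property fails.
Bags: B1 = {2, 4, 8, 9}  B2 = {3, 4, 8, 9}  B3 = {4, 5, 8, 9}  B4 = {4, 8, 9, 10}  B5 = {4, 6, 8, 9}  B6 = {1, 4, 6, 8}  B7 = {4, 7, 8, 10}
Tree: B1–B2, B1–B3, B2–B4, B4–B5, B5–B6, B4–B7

Yes; width 3.

Vertex coverage: the bags together contain {1, 2, 3, 4, 5, 6, 7, 8, 9, 10}, the full vertex set. Edge coverage: each edge of G has both endpoints in at least one bag. Running intersection: for every vertex, the bags containing it form a connected subtree. All three properties hold, so this is a valid tree decomposition of width max|bag| − 1 = 3, and hence tw(G) ≤ 3.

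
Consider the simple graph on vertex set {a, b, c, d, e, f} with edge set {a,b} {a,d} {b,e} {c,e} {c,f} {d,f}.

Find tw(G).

A width-2 tree decomposition is:
Bags: B1 = {c, e, f}  B2 = {b, e, f}  B3 = {a, b, f}  B4 = {a, d, f}
Tree: B1–B2, B2–B3, B3–B4
Each bag holds 3 vertices, so the decomposition has width 2, which upper-bounds the treewidth. For the lower bound, G contains the cycle f–c–e–b–a–d–f, so G is not a forest; only forests have treewidth ≤ 1, hence tw(G) ≥ 2. The upper and lower bounds meet at 2, so that is the treewidth.

2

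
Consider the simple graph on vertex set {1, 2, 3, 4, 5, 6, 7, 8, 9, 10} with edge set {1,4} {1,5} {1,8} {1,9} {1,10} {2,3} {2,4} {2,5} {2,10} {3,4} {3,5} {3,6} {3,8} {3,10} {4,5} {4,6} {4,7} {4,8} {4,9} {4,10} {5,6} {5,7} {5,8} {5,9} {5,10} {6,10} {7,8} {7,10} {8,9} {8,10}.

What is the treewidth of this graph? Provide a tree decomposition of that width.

Treewidth 4.
One optimal decomposition is:
Bags: B1 = {3, 4, 5, 8, 10}  B2 = {2, 3, 4, 5, 10}  B3 = {1, 4, 5, 8, 10}  B4 = {1, 4, 5, 8, 9}  B5 = {4, 5, 7, 8, 10}  B6 = {3, 4, 5, 6, 10}
Tree: B1–B2, B1–B3, B3–B4, B1–B5, B2–B6

Every bag has size at most 5, so the width is 5 − 1 = 4 and tw(G) ≤ 4. Conversely, {1, 4, 5, 8, 9} is a clique of size 5, and the vertices of any clique must share a bag in every tree decomposition; so some bag has ≥ 5 vertices and tw(G) ≥ 4. Therefore the treewidth is 4.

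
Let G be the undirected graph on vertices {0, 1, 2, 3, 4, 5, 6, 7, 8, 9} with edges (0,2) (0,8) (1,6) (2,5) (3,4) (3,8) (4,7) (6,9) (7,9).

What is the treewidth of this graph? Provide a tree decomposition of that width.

Every bag has size at most 2, so the width is 2 − 1 = 1 and tw(G) ≤ 1. Since G has at least one edge (e.g. 1–6), it is not an edgeless graph, so tw(G) ≥ 1. The upper and lower bounds meet at 1, so that is the treewidth.

Treewidth 1.
One such decomposition:
Bags: B1 = {1, 6}  B2 = {6, 9}  B3 = {7, 9}  B4 = {4, 7}  B5 = {3, 4}  B6 = {3, 8}  B7 = {0, 8}  B8 = {0, 2}  B9 = {2, 5}
Tree: B1–B2, B2–B3, B3–B4, B4–B5, B5–B6, B6–B7, B7–B8, B8–B9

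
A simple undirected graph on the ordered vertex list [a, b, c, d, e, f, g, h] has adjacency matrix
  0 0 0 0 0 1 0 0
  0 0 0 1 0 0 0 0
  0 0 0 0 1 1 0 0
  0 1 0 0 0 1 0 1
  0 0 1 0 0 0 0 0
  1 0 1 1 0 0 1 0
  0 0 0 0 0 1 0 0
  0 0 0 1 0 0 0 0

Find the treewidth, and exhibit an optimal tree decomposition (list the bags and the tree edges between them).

Each bag holds 2 vertices, so the decomposition has width 1, which upper-bounds the treewidth. Any graph with an edge has treewidth ≥ 1, and G has the edge e–c. The upper and lower bounds meet at 1, so that is the treewidth.

Treewidth 1.
One optimal decomposition is:
Bags: B1 = {c, e}  B2 = {c, f}  B3 = {f, g}  B4 = {a, f}  B5 = {d, f}  B6 = {b, d}  B7 = {d, h}
Tree: B1–B2, B2–B3, B3–B4, B4–B5, B5–B6, B6–B7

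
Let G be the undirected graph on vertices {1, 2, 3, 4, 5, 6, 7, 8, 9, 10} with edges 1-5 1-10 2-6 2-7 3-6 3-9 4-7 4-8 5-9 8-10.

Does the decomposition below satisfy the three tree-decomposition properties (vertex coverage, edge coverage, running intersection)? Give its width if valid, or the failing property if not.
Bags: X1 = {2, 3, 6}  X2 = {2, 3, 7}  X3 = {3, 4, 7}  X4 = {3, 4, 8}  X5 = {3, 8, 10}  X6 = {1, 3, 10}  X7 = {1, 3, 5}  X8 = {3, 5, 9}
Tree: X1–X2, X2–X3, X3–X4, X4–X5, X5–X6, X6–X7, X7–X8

Yes; width 2.

Every vertex of G appears in some bag (union = {1, 2, 3, 4, 5, 6, 7, 8, 9, 10}); every edge is covered by a bag; and for each vertex v the set of bags containing v is connected in the bag tree. The decomposition is therefore valid. The largest bag has 3 vertices, so the width is 2.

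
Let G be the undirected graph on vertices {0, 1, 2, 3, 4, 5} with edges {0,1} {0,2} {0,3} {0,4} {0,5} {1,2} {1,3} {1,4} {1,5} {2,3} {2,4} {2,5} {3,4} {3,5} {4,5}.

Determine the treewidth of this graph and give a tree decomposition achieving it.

With just one bag of size 6, the width is 6 − 1 = 5, so tw(G) ≤ 5. Conversely, {0, 1, 2, 3, 4, 5} is a clique of size 6, and the vertices of any clique must share a bag in every tree decomposition; so some bag has ≥ 6 vertices and tw(G) ≥ 5. Hence tw(G) = 5 exactly.

Treewidth 5.
Bags: B1 = {0, 1, 2, 3, 4, 5}
Tree: (single bag)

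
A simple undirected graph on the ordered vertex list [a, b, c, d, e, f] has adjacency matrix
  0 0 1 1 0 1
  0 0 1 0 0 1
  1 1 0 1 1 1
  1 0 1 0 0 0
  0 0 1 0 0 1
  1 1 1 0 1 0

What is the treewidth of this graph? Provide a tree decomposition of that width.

The largest bag has 3 vertices, giving width 2; this decomposition certifies tw(G) ≤ 2. Conversely, {a, c, d} is a clique of size 3, and the vertices of any clique must share a bag in every tree decomposition; so some bag has ≥ 3 vertices and tw(G) ≥ 2. Combining the bounds, tw(G) = 2.

Treewidth 2.
One such decomposition:
Bags: B1 = {b, c, f}  B2 = {a, c, f}  B3 = {c, e, f}  B4 = {a, c, d}
Tree: B1–B2, B2–B3, B2–B4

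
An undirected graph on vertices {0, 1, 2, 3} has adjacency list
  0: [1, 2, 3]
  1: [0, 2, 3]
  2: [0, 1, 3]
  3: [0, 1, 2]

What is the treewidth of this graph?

3

A width-3 tree decomposition is:
Bags: B1 = {0, 1, 2, 3}
Tree: (single bag)
With just one bag of size 4, the width is 4 − 1 = 3, so tw(G) ≤ 3. For the lower bound, the 4 vertices {0, 1, 2, 3} are pairwise adjacent, and any tree decomposition puts a clique entirely inside one bag — forcing width ≥ 3. Hence tw(G) = 3 exactly.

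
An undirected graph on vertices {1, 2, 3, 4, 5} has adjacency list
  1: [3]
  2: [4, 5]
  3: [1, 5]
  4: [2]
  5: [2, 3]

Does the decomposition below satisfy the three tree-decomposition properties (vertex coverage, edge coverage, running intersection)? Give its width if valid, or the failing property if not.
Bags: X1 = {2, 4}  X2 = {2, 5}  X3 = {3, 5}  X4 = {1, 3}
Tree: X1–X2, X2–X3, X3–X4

Every vertex of G appears in some bag (union = {1, 2, 3, 4, 5}); every edge is covered by a bag; and for each vertex v the set of bags containing v is connected in the bag tree. The decomposition is therefore valid. The largest bag has 2 vertices, so the width is 1.

Yes; width 1.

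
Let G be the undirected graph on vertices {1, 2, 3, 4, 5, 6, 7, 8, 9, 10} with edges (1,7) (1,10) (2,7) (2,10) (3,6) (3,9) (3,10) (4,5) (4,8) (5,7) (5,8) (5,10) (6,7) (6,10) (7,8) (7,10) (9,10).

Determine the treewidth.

A width-2 tree decomposition is:
Bags: B1 = {5, 7, 10}  B2 = {2, 7, 10}  B3 = {5, 7, 8}  B4 = {6, 7, 10}  B5 = {3, 6, 10}  B6 = {3, 9, 10}  B7 = {4, 5, 8}  B8 = {1, 7, 10}
Tree: B1–B2, B1–B3, B2–B4, B4–B5, B5–B6, B3–B7, B1–B8
Every bag has size at most 3, so the width is 3 − 1 = 2 and tw(G) ≤ 2. On the other hand G contains the 3-clique {4, 5, 8}. A clique must lie in a single bag of any decomposition, so no decomposition can have width below 2. The upper and lower bounds meet at 2, so that is the treewidth.

2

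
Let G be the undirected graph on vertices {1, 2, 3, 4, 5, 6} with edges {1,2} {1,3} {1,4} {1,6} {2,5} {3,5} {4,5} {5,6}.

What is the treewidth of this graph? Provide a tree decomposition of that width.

Treewidth 2.
Bags: B1 = {1, 4, 5}  B2 = {1, 2, 5}  B3 = {1, 5, 6}  B4 = {1, 3, 5}
Tree: B1–B2, B2–B3, B3–B4

The largest bag has 3 vertices, giving width 2; this decomposition certifies tw(G) ≤ 2. Since 1–4–5–2–1 is a cycle in G, G is not acyclic. Forests are exactly the graphs of treewidth ≤ 1, so tw(G) ≥ 2. Combining the bounds, tw(G) = 2.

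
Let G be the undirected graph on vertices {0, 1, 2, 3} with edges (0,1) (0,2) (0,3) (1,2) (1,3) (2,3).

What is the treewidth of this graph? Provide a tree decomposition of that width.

A single bag containing all 4 vertices is trivially a valid decomposition of width 3. Conversely, {0, 1, 2, 3} is a clique of size 4, and the vertices of any clique must share a bag in every tree decomposition; so some bag has ≥ 4 vertices and tw(G) ≥ 3. The upper and lower bounds meet at 3, so that is the treewidth.

Treewidth 3.
One optimal decomposition is:
Bags: B1 = {0, 1, 2, 3}
Tree: (single bag)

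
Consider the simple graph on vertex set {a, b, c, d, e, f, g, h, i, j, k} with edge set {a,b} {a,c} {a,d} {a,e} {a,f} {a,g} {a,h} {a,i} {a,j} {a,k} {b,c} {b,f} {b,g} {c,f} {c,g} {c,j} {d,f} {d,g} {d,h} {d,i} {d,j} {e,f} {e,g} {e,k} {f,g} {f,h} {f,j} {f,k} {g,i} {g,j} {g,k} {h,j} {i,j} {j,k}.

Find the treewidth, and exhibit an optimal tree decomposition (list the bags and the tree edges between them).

Treewidth 4.
Bags: B1 = {a, f, g, j, k}  B2 = {a, d, f, g, j}  B3 = {a, c, f, g, j}  B4 = {a, d, f, h, j}  B5 = {a, b, c, f, g}  B6 = {a, e, f, g, k}  B7 = {a, d, g, i, j}
Tree: B1–B2, B2–B3, B2–B4, B3–B5, B1–B6, B2–B7

The largest bag has 5 vertices, giving width 4; this decomposition certifies tw(G) ≤ 4. For the lower bound, the 5 vertices {a, d, f, g, j} are pairwise adjacent, and any tree decomposition puts a clique entirely inside one bag — forcing width ≥ 4. Combining the bounds, tw(G) = 4.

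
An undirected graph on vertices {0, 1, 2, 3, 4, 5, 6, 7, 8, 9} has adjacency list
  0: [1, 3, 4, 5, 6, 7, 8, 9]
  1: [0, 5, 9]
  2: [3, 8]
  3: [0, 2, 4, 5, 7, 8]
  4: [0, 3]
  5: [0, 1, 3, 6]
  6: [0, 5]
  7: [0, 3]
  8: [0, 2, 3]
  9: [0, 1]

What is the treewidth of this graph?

2

A width-2 tree decomposition is:
Bags: B1 = {0, 3, 4}  B2 = {0, 3, 7}  B3 = {0, 3, 5}  B4 = {0, 5, 6}  B5 = {0, 1, 5}  B6 = {0, 3, 8}  B7 = {2, 3, 8}  B8 = {0, 1, 9}
Tree: B1–B2, B1–B3, B3–B4, B3–B5, B3–B6, B6–B7, B5–B8
Each bag holds 3 vertices, so the decomposition has width 2, which upper-bounds the treewidth. Conversely, {0, 1, 9} is a clique of size 3, and the vertices of any clique must share a bag in every tree decomposition; so some bag has ≥ 3 vertices and tw(G) ≥ 2. Hence tw(G) = 2 exactly.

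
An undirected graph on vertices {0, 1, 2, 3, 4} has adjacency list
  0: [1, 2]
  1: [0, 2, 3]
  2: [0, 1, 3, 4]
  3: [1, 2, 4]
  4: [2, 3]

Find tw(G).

2

A width-2 tree decomposition is:
Bags: B1 = {1, 2, 3}  B2 = {2, 3, 4}  B3 = {0, 1, 2}
Tree: B1–B2, B1–B3
Each bag holds 3 vertices, so the decomposition has width 2, which upper-bounds the treewidth. For the lower bound, the 3 vertices {0, 1, 2} are pairwise adjacent, and any tree decomposition puts a clique entirely inside one bag — forcing width ≥ 2. The upper and lower bounds meet at 2, so that is the treewidth.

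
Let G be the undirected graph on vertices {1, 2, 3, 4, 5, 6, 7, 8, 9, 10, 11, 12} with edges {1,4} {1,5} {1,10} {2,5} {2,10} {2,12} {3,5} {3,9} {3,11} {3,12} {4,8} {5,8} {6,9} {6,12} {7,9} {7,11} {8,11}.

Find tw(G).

A width-3 tree decomposition is:
Bags: B1 = {1, 2, 4, 10}  B2 = {1, 2, 4, 5}  B3 = {2, 4, 5, 8}  B4 = {2, 5, 8, 12}  B5 = {3, 5, 8, 12}  B6 = {3, 8, 11, 12}  B7 = {3, 6, 11, 12}  B8 = {3, 6, 9, 11}  B9 = {6, 7, 9, 11}
Tree: B1–B2, B2–B3, B3–B4, B4–B5, B5–B6, B6–B7, B7–B8, B8–B9
The largest bag has 4 vertices, giving width 3; this decomposition certifies tw(G) ≤ 3. For the lower bound: the 4 vertex sets {1,4,10}, {2}, {5}, {3,8,11,12} are disjoint, each induces a connected subgraph, and every pair is joined by at least one edge of G. Contracting each set to a single vertex therefore yields K_{4} as a minor, and since treewidth is minor-monotone, tw(G) ≥ tw(K_{4}) = 3. Combining the bounds, tw(G) = 3.

3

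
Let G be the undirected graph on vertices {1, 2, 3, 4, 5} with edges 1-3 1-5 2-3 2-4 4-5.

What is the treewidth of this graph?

2

A width-2 tree decomposition is:
Bags: B1 = {1, 3, 5}  B2 = {2, 3, 5}  B3 = {2, 4, 5}
Tree: B1–B2, B2–B3
Each bag holds 3 vertices, so the decomposition has width 2, which upper-bounds the treewidth. For the lower bound, G contains the cycle 5–1–3–2–4–5, so G is not a forest; only forests have treewidth ≤ 1, hence tw(G) ≥ 2. Therefore the treewidth is 2.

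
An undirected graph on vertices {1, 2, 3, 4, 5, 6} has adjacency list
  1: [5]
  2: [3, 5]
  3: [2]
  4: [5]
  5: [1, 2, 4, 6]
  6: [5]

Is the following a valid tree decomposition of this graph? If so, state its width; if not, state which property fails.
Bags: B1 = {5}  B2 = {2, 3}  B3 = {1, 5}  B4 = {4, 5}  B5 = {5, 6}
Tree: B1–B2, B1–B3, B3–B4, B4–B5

No — edge (2,5) lies in no bag.

A tree decomposition must satisfy three properties: every vertex lies in some bag; for every edge, both endpoints lie together in some bag; and for every vertex, the bags containing it form a connected subtree. Here edge (2,5) lies in no bag, so the decomposition is invalid.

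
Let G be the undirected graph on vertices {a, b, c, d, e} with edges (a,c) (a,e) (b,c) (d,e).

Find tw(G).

A width-1 tree decomposition is:
Bags: B1 = {a, e}  B2 = {d, e}  B3 = {a, c}  B4 = {b, c}
Tree: B1–B2, B1–B3, B3–B4
Each bag holds 2 vertices, so the decomposition has width 1, which upper-bounds the treewidth. Since G has at least one edge (e.g. a–e), it is not an edgeless graph, so tw(G) ≥ 1. Combining the bounds, tw(G) = 1.

1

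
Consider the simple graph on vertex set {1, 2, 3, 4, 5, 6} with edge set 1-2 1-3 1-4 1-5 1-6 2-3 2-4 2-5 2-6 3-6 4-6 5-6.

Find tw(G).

3

A width-3 tree decomposition is:
Bags: B1 = {1, 2, 4, 6}  B2 = {1, 2, 3, 6}  B3 = {1, 2, 5, 6}
Tree: B1–B2, B1–B3
Every bag has size at most 4, so the width is 4 − 1 = 3 and tw(G) ≤ 3. Conversely, {1, 2, 3, 6} is a clique of size 4, and the vertices of any clique must share a bag in every tree decomposition; so some bag has ≥ 4 vertices and tw(G) ≥ 3. Therefore the treewidth is 3.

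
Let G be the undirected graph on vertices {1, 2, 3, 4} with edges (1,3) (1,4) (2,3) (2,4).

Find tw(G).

A width-2 tree decomposition is:
Bags: B1 = {1, 2, 3}  B2 = {1, 2, 4}
Tree: B1–B2
Each bag holds 3 vertices, so the decomposition has width 2, which upper-bounds the treewidth. For the lower bound, G contains the cycle 1–3–2–4–1, so G is not a forest; only forests have treewidth ≤ 1, hence tw(G) ≥ 2. Therefore the treewidth is 2.

2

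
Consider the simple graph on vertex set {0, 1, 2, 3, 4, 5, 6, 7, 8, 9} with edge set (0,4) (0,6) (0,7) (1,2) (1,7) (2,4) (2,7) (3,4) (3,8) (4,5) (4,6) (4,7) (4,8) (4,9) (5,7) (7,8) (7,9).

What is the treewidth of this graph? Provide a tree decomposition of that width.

Every bag has size at most 3, so the width is 3 − 1 = 2 and tw(G) ≤ 2. On the other hand G contains the 3-clique {1, 2, 7}. A clique must lie in a single bag of any decomposition, so no decomposition can have width below 2. Hence tw(G) = 2 exactly.

Treewidth 2.
One such decomposition:
Bags: B1 = {0, 4, 7}  B2 = {4, 7, 8}  B3 = {0, 4, 6}  B4 = {4, 5, 7}  B5 = {2, 4, 7}  B6 = {4, 7, 9}  B7 = {1, 2, 7}  B8 = {3, 4, 8}
Tree: B1–B2, B1–B3, B1–B4, B2–B5, B4–B6, B5–B7, B2–B8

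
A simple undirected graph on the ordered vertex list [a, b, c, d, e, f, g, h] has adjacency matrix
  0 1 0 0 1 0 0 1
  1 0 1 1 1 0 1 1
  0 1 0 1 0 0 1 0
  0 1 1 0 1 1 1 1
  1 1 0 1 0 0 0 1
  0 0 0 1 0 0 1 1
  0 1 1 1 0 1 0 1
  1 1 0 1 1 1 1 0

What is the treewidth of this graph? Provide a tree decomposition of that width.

Treewidth 3.
One such decomposition:
Bags: B1 = {b, d, g, h}  B2 = {d, f, g, h}  B3 = {b, d, e, h}  B4 = {b, c, d, g}  B5 = {a, b, e, h}
Tree: B1–B2, B1–B3, B1–B4, B3–B5

The largest bag has 4 vertices, giving width 3; this decomposition certifies tw(G) ≤ 3. Conversely, {d, f, g, h} is a clique of size 4, and the vertices of any clique must share a bag in every tree decomposition; so some bag has ≥ 4 vertices and tw(G) ≥ 3. Therefore the treewidth is 3.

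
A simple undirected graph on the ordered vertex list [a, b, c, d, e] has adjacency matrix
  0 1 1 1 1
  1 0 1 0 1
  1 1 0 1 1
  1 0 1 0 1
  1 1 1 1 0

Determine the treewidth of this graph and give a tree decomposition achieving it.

Every bag has size at most 4, so the width is 4 − 1 = 3 and tw(G) ≤ 3. For the lower bound, the 4 vertices {a, c, d, e} are pairwise adjacent, and any tree decomposition puts a clique entirely inside one bag — forcing width ≥ 3. Combining the bounds, tw(G) = 3.

Treewidth 3.
Bags: B1 = {a, b, c, e}  B2 = {a, c, d, e}
Tree: B1–B2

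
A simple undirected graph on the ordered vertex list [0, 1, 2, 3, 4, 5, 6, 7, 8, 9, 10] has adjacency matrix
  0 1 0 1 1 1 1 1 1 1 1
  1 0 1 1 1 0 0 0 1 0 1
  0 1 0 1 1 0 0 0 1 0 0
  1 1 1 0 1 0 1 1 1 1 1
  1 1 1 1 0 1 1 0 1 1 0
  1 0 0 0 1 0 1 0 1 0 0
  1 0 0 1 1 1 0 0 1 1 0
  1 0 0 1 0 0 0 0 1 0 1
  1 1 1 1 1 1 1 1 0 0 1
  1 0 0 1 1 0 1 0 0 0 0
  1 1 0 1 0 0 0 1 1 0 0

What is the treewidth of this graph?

A width-4 tree decomposition is:
Bags: B1 = {0, 3, 4, 6, 8}  B2 = {0, 1, 3, 4, 8}  B3 = {0, 1, 3, 8, 10}  B4 = {1, 2, 3, 4, 8}  B5 = {0, 4, 5, 6, 8}  B6 = {0, 3, 7, 8, 10}  B7 = {0, 3, 4, 6, 9}
Tree: B1–B2, B2–B3, B2–B4, B1–B5, B3–B6, B1–B7
Each bag holds 5 vertices, so the decomposition has width 4, which upper-bounds the treewidth. For the lower bound, the 5 vertices {0, 1, 3, 8, 10} are pairwise adjacent, and any tree decomposition puts a clique entirely inside one bag — forcing width ≥ 4. Hence tw(G) = 4 exactly.

4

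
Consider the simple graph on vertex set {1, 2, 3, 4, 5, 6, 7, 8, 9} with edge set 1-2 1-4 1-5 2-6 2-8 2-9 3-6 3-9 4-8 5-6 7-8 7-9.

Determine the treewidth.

3

A width-3 tree decomposition is:
Bags: B1 = {3, 7, 8, 9}  B2 = {2, 3, 8, 9}  B3 = {2, 3, 6, 8}  B4 = {2, 4, 6, 8}  B5 = {1, 2, 4, 6}  B6 = {1, 4, 5, 6}
Tree: B1–B2, B2–B3, B3–B4, B4–B5, B5–B6
Every bag has size at most 4, so the width is 4 − 1 = 3 and tw(G) ≤ 3. For the lower bound: the 4 vertex sets {3,7,9}, {8}, {2}, {1,4,5,6} are disjoint, each induces a connected subgraph, and every pair is joined by at least one edge of G. Contracting each set to a single vertex therefore yields K_{4} as a minor, and since treewidth is minor-monotone, tw(G) ≥ tw(K_{4}) = 3. Combining the bounds, tw(G) = 3.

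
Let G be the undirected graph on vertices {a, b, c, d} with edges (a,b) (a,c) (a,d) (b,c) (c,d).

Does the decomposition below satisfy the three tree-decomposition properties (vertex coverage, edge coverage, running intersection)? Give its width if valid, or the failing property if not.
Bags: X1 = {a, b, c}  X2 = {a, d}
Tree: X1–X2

A tree decomposition must satisfy three properties: every vertex lies in some bag; for every edge, both endpoints lie together in some bag; and for every vertex, the bags containing it form a connected subtree. Here edge (c,d) lies in no bag, so the decomposition is invalid.

No — edge (c,d) lies in no bag.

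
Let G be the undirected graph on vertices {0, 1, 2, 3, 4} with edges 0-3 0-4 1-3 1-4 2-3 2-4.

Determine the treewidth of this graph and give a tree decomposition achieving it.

Treewidth 2.
One such decomposition:
Bags: B1 = {2, 3, 4}  B2 = {0, 3, 4}  B3 = {1, 3, 4}
Tree: B1–B2, B2–B3

Every bag has size at most 3, so the width is 3 − 1 = 2 and tw(G) ≤ 2. The edges 4–2–3–0–4 form a cycle, so G is not a tree and its treewidth is at least 2. The upper and lower bounds meet at 2, so that is the treewidth.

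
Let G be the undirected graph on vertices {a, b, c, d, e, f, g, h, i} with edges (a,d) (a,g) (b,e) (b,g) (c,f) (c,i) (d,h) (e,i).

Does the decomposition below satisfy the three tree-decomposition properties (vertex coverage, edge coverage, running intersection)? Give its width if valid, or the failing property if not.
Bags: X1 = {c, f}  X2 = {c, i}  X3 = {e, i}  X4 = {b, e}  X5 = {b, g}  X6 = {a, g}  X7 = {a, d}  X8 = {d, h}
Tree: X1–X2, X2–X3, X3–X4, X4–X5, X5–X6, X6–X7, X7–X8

Yes; width 1.

Every vertex of G appears in some bag (union = {a, b, c, d, e, f, g, h, i}); every edge is covered by a bag; and for each vertex v the set of bags containing v is connected in the bag tree. The decomposition is therefore valid. The largest bag has 2 vertices, so the width is 1.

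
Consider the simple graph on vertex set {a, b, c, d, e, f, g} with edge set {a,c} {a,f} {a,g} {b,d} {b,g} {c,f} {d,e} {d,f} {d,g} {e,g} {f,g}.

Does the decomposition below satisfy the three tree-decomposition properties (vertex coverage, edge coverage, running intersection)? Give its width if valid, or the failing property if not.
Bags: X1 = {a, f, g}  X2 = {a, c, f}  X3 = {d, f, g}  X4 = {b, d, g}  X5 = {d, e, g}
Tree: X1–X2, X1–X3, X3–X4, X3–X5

Checking the three conditions: (i) the bags cover all of {a, b, c, d, e, f, g}; (ii) for each edge, some bag contains both endpoints; (iii) the bags containing any fixed vertex form a subtree. All hold, so the decomposition is valid with width 3 − 1 = 2.

Yes; width 2.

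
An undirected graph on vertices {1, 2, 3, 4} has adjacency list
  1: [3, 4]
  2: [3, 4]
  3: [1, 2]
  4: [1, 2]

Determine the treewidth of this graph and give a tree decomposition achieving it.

Each bag holds 3 vertices, so the decomposition has width 2, which upper-bounds the treewidth. The edges 1–4–2–3–1 form a cycle, so G is not a tree and its treewidth is at least 2. Combining the bounds, tw(G) = 2.

Treewidth 2.
One such decomposition:
Bags: B1 = {1, 2, 4}  B2 = {1, 2, 3}
Tree: B1–B2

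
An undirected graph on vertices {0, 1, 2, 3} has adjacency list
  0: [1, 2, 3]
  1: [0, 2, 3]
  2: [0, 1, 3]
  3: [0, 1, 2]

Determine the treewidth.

A width-3 tree decomposition is:
Bags: B1 = {0, 1, 2, 3}
Tree: (single bag)
A single bag containing all 4 vertices is trivially a valid decomposition of width 3. Conversely, {0, 1, 2, 3} is a clique of size 4, and the vertices of any clique must share a bag in every tree decomposition; so some bag has ≥ 4 vertices and tw(G) ≥ 3. Hence tw(G) = 3 exactly.

3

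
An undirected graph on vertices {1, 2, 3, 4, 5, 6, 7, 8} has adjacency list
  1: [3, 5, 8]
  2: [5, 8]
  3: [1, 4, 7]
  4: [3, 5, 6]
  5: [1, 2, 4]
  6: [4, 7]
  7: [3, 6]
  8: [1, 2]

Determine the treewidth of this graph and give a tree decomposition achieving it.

The largest bag has 3 vertices, giving width 2; this decomposition certifies tw(G) ≤ 2. Since 7–6–4–3–7 is a cycle in G, G is not acyclic. Forests are exactly the graphs of treewidth ≤ 1, so tw(G) ≥ 2. Hence tw(G) = 2 exactly.

Treewidth 2.
One optimal decomposition is:
Bags: B1 = {3, 6, 7}  B2 = {3, 4, 6}  B3 = {1, 3, 4}  B4 = {1, 4, 5}  B5 = {1, 5, 8}  B6 = {2, 5, 8}
Tree: B1–B2, B2–B3, B3–B4, B4–B5, B5–B6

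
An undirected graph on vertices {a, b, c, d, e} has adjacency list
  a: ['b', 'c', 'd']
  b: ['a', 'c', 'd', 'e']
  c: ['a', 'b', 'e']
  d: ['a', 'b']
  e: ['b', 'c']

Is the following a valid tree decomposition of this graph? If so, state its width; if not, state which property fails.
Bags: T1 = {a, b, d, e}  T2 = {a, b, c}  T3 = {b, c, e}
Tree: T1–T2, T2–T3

No — bags containing vertex e are not connected in the tree.

A tree decomposition must satisfy three properties: every vertex lies in some bag; for every edge, both endpoints lie together in some bag; and for every vertex, the bags containing it form a connected subtree. Here bags containing vertex e are not connected in the tree, so the decomposition is invalid.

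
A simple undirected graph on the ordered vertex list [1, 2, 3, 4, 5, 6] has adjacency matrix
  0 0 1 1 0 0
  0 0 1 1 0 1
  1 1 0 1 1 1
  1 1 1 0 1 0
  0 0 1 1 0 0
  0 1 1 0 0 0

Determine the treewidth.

2

A width-2 tree decomposition is:
Bags: B1 = {3, 4, 5}  B2 = {1, 3, 4}  B3 = {2, 3, 4}  B4 = {2, 3, 6}
Tree: B1–B2, B1–B3, B3–B4
Every bag has size at most 3, so the width is 3 − 1 = 2 and tw(G) ≤ 2. For the lower bound, the 3 vertices {1, 3, 4} are pairwise adjacent, and any tree decomposition puts a clique entirely inside one bag — forcing width ≥ 2. The upper and lower bounds meet at 2, so that is the treewidth.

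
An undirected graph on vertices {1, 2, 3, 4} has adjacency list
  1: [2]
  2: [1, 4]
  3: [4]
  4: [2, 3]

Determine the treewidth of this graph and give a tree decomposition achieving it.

Every bag has size at most 2, so the width is 2 − 1 = 1 and tw(G) ≤ 1. Any graph with an edge has treewidth ≥ 1, and G has the edge 3–4. The upper and lower bounds meet at 1, so that is the treewidth.

Treewidth 1.
One optimal decomposition is:
Bags: B1 = {3, 4}  B2 = {2, 4}  B3 = {1, 2}
Tree: B1–B2, B2–B3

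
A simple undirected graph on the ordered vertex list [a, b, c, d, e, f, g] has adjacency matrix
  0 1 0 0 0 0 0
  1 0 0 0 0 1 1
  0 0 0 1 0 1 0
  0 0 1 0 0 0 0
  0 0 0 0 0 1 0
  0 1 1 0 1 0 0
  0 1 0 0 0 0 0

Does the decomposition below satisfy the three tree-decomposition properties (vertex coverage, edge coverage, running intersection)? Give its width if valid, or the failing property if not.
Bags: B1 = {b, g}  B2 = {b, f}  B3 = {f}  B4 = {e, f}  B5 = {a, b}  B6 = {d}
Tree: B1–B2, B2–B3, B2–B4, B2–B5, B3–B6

No — vertex c appears in no bag.

A tree decomposition must satisfy three properties: every vertex lies in some bag; for every edge, both endpoints lie together in some bag; and for every vertex, the bags containing it form a connected subtree. Here vertex c appears in no bag, so the decomposition is invalid.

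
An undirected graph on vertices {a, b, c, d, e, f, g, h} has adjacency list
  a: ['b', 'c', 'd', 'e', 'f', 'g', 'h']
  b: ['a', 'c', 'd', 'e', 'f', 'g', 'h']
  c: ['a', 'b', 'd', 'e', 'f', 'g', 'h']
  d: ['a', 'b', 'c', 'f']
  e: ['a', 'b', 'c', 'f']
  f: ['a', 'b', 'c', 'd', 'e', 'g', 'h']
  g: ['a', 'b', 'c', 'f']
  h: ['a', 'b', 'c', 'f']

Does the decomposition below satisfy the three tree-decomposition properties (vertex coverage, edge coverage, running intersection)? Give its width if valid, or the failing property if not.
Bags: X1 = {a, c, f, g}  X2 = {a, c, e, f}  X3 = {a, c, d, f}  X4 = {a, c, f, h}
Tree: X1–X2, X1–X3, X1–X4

A tree decomposition must satisfy three properties: every vertex lies in some bag; for every edge, both endpoints lie together in some bag; and for every vertex, the bags containing it form a connected subtree. Here vertex b appears in no bag, so the decomposition is invalid.

No — vertex b appears in no bag.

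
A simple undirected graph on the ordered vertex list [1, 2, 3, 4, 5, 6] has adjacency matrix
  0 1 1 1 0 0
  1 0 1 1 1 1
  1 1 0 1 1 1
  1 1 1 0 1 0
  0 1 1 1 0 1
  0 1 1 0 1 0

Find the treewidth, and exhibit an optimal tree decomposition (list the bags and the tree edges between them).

The largest bag has 4 vertices, giving width 3; this decomposition certifies tw(G) ≤ 3. Conversely, {1, 2, 3, 4} is a clique of size 4, and the vertices of any clique must share a bag in every tree decomposition; so some bag has ≥ 4 vertices and tw(G) ≥ 3. Combining the bounds, tw(G) = 3.

Treewidth 3.
One optimal decomposition is:
Bags: B1 = {2, 3, 4, 5}  B2 = {2, 3, 5, 6}  B3 = {1, 2, 3, 4}
Tree: B1–B2, B1–B3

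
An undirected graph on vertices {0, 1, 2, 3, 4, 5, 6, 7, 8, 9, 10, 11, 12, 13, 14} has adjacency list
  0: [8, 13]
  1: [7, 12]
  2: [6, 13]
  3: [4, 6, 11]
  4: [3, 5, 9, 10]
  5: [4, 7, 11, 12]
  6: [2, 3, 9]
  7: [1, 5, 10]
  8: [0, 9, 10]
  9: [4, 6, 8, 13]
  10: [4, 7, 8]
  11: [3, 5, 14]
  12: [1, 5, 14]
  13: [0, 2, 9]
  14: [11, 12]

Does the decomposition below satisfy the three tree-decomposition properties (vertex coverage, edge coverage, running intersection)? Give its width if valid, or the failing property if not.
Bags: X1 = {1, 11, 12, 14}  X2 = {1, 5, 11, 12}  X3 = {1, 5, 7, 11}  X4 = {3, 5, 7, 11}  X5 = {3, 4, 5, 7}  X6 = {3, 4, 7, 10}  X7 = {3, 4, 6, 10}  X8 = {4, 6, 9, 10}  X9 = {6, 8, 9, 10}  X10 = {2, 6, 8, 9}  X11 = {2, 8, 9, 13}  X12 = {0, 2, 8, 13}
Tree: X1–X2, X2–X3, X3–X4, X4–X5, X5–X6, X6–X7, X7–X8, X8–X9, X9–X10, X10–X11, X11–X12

Yes; width 3.

Vertex coverage: the bags together contain {0, 1, 2, 3, 4, 5, 6, 7, 8, 9, 10, 11, 12, 13, 14}, the full vertex set. Edge coverage: each edge of G has both endpoints in at least one bag. Running intersection: for every vertex, the bags containing it form a connected subtree. All three properties hold, so this is a valid tree decomposition of width max|bag| − 1 = 3, and hence tw(G) ≤ 3.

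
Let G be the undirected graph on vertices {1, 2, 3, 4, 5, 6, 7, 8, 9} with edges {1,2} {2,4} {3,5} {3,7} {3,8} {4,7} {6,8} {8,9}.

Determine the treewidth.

1

A width-1 tree decomposition is:
Bags: B1 = {4, 7}  B2 = {3, 7}  B3 = {3, 8}  B4 = {2, 4}  B5 = {1, 2}  B6 = {3, 5}  B7 = {8, 9}  B8 = {6, 8}
Tree: B1–B2, B2–B3, B1–B4, B4–B5, B3–B6, B3–B7, B7–B8
Every bag has size at most 2, so the width is 2 − 1 = 1 and tw(G) ≤ 1. G has an edge, so its treewidth is at least 1. Combining the bounds, tw(G) = 1.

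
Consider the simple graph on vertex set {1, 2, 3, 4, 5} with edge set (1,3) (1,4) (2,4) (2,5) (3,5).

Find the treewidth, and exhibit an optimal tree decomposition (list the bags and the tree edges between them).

Every bag has size at most 3, so the width is 3 − 1 = 2 and tw(G) ≤ 2. The edges 2–5–3–1–4–2 form a cycle, so G is not a tree and its treewidth is at least 2. Therefore the treewidth is 2.

Treewidth 2.
One optimal decomposition is:
Bags: B1 = {2, 3, 5}  B2 = {1, 2, 3}  B3 = {1, 2, 4}
Tree: B1–B2, B2–B3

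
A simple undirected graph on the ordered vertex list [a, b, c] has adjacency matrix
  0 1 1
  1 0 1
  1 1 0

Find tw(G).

A width-2 tree decomposition is:
Bags: B1 = {a, b, c}
Tree: (single bag)
A single bag containing all 3 vertices is trivially a valid decomposition of width 2. For the lower bound, the 3 vertices {a, b, c} are pairwise adjacent, and any tree decomposition puts a clique entirely inside one bag — forcing width ≥ 2. Therefore the treewidth is 2.

2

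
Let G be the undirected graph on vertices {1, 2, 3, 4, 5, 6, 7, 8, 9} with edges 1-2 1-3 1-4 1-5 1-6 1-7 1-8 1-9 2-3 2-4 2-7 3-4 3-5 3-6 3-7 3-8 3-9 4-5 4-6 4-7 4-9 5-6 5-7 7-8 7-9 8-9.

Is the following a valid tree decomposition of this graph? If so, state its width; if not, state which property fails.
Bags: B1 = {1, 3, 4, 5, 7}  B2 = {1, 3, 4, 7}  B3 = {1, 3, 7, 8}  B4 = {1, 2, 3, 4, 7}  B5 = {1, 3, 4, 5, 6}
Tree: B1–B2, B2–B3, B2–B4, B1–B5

A tree decomposition must satisfy three properties: every vertex lies in some bag; for every edge, both endpoints lie together in some bag; and for every vertex, the bags containing it form a connected subtree. Here vertex 9 appears in no bag, so the decomposition is invalid.

No — vertex 9 appears in no bag.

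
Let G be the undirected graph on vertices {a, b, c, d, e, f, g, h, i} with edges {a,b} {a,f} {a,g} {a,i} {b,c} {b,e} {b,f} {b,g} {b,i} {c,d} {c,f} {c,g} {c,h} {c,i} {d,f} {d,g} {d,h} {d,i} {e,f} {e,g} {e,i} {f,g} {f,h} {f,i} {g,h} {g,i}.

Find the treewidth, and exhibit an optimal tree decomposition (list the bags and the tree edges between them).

Treewidth 4.
One such decomposition:
Bags: B1 = {b, c, f, g, i}  B2 = {c, d, f, g, i}  B3 = {c, d, f, g, h}  B4 = {a, b, f, g, i}  B5 = {b, e, f, g, i}
Tree: B1–B2, B2–B3, B1–B4, B1–B5

The largest bag has 5 vertices, giving width 4; this decomposition certifies tw(G) ≤ 4. On the other hand G contains the 5-clique {c, d, f, g, h}. A clique must lie in a single bag of any decomposition, so no decomposition can have width below 4. Hence tw(G) = 4 exactly.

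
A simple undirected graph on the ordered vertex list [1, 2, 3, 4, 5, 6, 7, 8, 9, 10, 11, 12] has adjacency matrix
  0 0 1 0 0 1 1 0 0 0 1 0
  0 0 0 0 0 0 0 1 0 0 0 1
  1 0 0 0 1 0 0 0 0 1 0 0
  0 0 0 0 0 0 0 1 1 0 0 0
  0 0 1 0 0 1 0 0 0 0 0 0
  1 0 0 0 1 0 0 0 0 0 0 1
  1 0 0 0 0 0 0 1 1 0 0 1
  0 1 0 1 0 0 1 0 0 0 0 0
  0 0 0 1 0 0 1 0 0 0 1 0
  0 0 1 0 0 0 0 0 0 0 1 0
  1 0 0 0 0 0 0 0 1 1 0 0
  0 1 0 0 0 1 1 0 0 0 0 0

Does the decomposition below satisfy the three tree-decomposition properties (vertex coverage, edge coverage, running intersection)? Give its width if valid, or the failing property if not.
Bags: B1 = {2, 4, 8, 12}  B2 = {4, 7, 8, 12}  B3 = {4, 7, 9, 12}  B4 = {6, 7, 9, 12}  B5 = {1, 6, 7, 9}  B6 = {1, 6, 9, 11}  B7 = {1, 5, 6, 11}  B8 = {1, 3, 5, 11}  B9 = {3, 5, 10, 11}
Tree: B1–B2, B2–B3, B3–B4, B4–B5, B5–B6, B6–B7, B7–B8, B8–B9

Every vertex of G appears in some bag (union = {1, 2, 3, 4, 5, 6, 7, 8, 9, 10, 11, 12}); every edge is covered by a bag; and for each vertex v the set of bags containing v is connected in the bag tree. The decomposition is therefore valid. The largest bag has 4 vertices, so the width is 3.

Yes; width 3.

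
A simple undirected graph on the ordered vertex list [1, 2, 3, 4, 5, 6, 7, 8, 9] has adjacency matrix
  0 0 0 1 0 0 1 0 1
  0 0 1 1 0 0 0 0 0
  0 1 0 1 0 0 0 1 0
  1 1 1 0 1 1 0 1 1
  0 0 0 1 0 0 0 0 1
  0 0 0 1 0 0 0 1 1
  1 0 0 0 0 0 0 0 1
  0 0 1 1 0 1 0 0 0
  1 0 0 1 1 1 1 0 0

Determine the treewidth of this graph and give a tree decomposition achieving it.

Treewidth 2.
One such decomposition:
Bags: B1 = {4, 6, 9}  B2 = {1, 4, 9}  B3 = {4, 6, 8}  B4 = {3, 4, 8}  B5 = {4, 5, 9}  B6 = {2, 3, 4}  B7 = {1, 7, 9}
Tree: B1–B2, B1–B3, B3–B4, B2–B5, B4–B6, B2–B7

Each bag holds 3 vertices, so the decomposition has width 2, which upper-bounds the treewidth. On the other hand G contains the 3-clique {3, 4, 8}. A clique must lie in a single bag of any decomposition, so no decomposition can have width below 2. Combining the bounds, tw(G) = 2.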